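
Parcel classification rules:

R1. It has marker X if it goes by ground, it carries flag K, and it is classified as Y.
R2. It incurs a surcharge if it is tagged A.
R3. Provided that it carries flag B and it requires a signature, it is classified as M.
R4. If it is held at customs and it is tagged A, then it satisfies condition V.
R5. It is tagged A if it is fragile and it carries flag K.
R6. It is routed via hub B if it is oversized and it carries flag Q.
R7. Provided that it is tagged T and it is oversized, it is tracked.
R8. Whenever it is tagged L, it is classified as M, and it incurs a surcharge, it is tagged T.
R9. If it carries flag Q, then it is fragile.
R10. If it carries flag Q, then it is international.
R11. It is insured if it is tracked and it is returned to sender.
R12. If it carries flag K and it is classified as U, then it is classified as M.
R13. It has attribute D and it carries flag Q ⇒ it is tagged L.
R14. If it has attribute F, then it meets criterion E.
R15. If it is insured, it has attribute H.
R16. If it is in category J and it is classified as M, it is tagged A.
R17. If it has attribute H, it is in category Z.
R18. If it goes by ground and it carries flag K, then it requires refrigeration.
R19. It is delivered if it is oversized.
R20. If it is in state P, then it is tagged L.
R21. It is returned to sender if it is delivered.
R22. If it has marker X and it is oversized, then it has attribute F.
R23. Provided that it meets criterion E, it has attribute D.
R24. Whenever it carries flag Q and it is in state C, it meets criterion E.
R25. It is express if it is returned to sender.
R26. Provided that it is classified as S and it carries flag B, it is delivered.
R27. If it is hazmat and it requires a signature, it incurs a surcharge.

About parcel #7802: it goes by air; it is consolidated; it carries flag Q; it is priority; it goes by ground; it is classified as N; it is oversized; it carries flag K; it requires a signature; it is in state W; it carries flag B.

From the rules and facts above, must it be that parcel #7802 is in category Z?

Forward chaining from the given facts derives: is classified as M, is routed via hub B, is fragile, is international, requires refrigeration, is delivered, is returned to sender, is express, is tagged A, incurs a surcharge.
The only rule concluding "it is in category Z" is R17, which needs "it has attribute H"; that is never established.

No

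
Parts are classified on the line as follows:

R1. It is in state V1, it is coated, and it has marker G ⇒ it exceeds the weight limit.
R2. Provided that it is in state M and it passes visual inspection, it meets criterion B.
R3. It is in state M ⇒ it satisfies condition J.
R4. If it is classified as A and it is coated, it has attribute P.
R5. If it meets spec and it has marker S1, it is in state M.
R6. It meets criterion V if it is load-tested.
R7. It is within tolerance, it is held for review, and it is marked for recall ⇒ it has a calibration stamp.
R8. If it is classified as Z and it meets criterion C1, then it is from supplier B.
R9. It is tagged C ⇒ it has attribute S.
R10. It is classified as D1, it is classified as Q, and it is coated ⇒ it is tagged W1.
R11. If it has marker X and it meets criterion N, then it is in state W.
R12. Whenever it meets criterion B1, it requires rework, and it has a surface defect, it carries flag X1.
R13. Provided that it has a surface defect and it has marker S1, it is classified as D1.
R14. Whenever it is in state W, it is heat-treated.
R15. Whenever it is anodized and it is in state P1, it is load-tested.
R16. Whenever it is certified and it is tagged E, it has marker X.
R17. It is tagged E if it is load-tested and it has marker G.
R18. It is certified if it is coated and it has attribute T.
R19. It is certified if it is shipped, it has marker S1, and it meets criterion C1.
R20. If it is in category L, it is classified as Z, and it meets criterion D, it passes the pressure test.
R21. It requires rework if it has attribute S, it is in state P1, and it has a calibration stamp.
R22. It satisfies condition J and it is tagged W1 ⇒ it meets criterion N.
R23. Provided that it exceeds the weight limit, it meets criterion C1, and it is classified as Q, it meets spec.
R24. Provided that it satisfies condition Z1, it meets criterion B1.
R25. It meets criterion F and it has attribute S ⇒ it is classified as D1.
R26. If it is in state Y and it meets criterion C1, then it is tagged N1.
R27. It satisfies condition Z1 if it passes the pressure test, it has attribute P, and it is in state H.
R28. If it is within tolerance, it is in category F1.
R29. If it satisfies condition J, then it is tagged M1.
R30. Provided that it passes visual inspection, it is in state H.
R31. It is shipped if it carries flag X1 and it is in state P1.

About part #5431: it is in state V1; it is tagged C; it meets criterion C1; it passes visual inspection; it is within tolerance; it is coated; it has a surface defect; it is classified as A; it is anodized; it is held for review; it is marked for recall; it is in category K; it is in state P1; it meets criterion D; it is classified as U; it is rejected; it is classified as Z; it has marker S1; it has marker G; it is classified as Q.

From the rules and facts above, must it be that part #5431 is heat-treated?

Forward chaining from the given facts derives: exceeds the weight limit, has attribute P, has a calibration stamp, is from supplier B, has attribute S, is classified as D1, is load-tested, is tagged E, requires rework, meets spec, is in category F1, is in state H, is in state M, meets criterion V, is tagged W1, meets criterion B, satisfies condition J, meets criterion N, is tagged M1.
The only rule concluding "it is heat-treated" is R14, which needs "it is in state W"; that is never established.

No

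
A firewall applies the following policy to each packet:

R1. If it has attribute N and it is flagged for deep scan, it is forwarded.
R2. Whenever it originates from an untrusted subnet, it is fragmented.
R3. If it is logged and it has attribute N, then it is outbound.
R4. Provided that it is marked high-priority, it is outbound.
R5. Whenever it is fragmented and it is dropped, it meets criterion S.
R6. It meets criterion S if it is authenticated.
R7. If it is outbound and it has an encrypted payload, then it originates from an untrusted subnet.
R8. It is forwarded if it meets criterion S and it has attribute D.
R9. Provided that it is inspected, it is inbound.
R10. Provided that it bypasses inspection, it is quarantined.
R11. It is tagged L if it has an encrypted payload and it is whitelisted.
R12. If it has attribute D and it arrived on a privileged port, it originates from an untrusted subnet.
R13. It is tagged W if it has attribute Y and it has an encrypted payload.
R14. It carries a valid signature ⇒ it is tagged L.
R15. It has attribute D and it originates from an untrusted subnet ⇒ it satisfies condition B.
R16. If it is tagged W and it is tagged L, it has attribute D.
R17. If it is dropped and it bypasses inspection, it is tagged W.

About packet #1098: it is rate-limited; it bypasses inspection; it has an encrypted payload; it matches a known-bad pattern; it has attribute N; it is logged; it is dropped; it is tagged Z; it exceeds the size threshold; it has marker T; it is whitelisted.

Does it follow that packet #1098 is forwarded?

Yes

By R3 (it is logged, it has attribute N): it is outbound.
By R7 (it is outbound, it has an encrypted payload): it originates from an untrusted subnet.
By R11 (it has an encrypted payload, it is whitelisted): it is tagged L.
By R17 (it is dropped, it bypasses inspection): it is tagged W.
By R2 (it originates from an untrusted subnet): it is fragmented.
By R5 (it is fragmented, it is dropped): it meets criterion S.
By R16 (it is tagged W, it is tagged L): it has attribute D.
By R8 (it meets criterion S, it has attribute D): it is forwarded.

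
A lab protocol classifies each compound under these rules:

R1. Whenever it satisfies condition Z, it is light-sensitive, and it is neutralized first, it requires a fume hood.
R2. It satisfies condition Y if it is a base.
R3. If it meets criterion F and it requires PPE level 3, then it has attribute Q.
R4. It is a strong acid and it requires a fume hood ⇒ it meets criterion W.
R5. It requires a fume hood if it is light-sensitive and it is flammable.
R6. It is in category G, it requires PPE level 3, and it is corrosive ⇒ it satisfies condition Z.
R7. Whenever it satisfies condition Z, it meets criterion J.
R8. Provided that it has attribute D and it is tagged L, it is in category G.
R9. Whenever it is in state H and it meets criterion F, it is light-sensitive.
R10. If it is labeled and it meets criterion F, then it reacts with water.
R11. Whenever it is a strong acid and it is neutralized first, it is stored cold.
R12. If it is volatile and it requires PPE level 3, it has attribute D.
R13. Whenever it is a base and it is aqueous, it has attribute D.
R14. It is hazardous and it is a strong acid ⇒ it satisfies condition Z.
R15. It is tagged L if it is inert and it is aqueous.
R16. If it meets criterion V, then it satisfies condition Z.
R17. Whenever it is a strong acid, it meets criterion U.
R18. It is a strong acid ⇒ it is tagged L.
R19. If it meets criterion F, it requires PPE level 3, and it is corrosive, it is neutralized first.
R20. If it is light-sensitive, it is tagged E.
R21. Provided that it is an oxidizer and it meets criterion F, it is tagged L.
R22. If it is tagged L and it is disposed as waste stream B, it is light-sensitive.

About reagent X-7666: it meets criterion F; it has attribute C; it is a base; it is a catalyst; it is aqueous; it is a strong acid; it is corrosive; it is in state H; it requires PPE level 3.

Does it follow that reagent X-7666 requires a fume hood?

Yes

By R9 (it is in state H, it meets criterion F): it is light-sensitive.
By R13 (it is a base, it is aqueous): it has attribute D.
By R18 (it is a strong acid): it is tagged L.
By R19 (it meets criterion F, it requires PPE level 3, it is corrosive): it is neutralized first.
By R8 (it has attribute D, it is tagged L): it is in category G.
By R6 (it is in category G, it requires PPE level 3, it is corrosive): it satisfies condition Z.
By R1 (it satisfies condition Z, it is light-sensitive, it is neutralized first): it requires a fume hood.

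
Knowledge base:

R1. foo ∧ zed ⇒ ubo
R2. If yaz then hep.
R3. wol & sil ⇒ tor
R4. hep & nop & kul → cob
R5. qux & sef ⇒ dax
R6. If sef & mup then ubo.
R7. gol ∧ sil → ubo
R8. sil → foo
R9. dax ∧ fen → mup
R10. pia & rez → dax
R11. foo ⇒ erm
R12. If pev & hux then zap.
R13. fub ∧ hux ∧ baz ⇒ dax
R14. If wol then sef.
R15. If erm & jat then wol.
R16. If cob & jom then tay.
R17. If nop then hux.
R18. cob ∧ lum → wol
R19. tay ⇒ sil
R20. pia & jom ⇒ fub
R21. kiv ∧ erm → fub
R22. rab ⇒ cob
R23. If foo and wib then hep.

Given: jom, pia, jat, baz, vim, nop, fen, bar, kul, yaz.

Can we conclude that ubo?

hep  (by R2: yaz)
cob  (by R4: hep, nop, kul)
tay  (by R16: cob, jom)
hux  (by R17: nop)
sil  (by R19: tay)
fub  (by R20: pia, jom)
foo  (by R8: sil)
erm  (by R11: foo)
dax  (by R13: fub, hux, baz)
wol  (by R15: erm, jat)
mup  (by R9: dax, fen)
sef  (by R14: wol)
ubo  (by R6: sef, mup)

Yes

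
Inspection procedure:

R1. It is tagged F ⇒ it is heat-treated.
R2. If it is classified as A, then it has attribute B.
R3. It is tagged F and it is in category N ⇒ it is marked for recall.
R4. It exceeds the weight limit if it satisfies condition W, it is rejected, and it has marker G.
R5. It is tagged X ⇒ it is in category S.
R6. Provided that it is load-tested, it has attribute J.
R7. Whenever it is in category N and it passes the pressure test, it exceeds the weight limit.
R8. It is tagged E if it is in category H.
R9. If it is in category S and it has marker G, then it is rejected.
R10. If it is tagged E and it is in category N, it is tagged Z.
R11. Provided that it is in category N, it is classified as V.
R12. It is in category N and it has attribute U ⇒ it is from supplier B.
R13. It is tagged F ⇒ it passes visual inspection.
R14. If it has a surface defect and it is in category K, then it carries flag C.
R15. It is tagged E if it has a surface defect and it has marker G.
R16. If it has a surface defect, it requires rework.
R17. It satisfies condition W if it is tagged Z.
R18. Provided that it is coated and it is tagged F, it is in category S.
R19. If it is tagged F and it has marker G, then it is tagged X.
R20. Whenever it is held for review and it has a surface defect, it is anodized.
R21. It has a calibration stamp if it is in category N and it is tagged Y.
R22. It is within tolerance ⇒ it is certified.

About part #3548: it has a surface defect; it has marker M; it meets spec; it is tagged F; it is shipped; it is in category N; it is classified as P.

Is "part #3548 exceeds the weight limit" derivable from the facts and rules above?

Forward chaining from the given facts derives: is heat-treated, is marked for recall, is classified as V, passes visual inspection, requires rework.
Rules concluding "it exceeds the weight limit": R4 needs "it satisfies condition W"; R7 needs "it passes the pressure test" — none of these are established.

No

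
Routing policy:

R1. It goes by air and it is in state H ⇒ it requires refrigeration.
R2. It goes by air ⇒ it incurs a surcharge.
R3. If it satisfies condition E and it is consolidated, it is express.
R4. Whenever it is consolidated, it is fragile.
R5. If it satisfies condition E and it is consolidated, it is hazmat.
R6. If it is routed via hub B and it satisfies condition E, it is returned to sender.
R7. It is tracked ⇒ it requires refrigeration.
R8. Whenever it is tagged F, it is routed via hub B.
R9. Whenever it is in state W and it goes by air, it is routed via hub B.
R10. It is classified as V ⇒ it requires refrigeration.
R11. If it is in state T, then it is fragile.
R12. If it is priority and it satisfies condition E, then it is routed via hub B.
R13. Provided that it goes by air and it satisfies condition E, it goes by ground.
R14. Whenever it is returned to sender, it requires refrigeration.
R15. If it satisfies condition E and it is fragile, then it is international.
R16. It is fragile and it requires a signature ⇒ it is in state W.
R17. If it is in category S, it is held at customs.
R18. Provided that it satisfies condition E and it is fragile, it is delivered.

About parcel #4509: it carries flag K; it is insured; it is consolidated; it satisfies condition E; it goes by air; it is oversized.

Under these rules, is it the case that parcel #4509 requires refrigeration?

No

Forward chaining from the given facts derives: incurs a surcharge, is express, is fragile, is hazmat, goes by ground, is international, is delivered.
Rules concluding "it requires refrigeration": R1 needs "it is in state H"; R7 needs "it is tracked"; R10 needs "it is classified as V"; R14 needs "it is returned to sender" — none of these are established.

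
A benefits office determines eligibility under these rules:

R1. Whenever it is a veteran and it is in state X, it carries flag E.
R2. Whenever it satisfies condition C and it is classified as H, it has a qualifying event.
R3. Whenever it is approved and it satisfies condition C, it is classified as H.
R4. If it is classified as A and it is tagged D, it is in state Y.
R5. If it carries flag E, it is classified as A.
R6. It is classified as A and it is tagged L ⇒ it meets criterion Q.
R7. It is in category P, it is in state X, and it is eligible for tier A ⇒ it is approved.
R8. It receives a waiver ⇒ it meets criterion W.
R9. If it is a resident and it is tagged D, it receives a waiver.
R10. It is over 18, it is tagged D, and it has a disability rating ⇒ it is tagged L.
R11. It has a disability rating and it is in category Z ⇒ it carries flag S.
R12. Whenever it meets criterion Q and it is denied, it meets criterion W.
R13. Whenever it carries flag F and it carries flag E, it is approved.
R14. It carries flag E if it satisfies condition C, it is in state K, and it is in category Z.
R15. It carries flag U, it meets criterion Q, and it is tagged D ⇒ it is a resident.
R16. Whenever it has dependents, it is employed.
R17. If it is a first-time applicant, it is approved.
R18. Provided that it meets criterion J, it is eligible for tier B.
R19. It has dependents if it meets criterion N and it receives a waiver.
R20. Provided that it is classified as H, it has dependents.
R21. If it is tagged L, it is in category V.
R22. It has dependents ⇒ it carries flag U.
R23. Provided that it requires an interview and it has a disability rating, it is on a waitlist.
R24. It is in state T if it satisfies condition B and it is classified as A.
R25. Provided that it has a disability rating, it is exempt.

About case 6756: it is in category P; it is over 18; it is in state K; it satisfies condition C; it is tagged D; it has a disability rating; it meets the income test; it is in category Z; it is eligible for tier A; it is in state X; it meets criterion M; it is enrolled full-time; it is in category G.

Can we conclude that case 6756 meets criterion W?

By R7 (it is in category P, it is in state X, it is eligible for tier A): it is approved.
By R10 (it is over 18, it is tagged D, it has a disability rating): it is tagged L.
By R14 (it satisfies condition C, it is in state K, it is in category Z): it carries flag E.
By R3 (it is approved, it satisfies condition C): it is classified as H.
By R5 (it carries flag E): it is classified as A.
By R6 (it is classified as A, it is tagged L): it meets criterion Q.
By R20 (it is classified as H): it has dependents.
By R22 (it has dependents): it carries flag U.
By R15 (it carries flag U, it meets criterion Q, it is tagged D): it is a resident.
By R9 (it is a resident, it is tagged D): it receives a waiver.
By R8 (it receives a waiver): it meets criterion W.

Yes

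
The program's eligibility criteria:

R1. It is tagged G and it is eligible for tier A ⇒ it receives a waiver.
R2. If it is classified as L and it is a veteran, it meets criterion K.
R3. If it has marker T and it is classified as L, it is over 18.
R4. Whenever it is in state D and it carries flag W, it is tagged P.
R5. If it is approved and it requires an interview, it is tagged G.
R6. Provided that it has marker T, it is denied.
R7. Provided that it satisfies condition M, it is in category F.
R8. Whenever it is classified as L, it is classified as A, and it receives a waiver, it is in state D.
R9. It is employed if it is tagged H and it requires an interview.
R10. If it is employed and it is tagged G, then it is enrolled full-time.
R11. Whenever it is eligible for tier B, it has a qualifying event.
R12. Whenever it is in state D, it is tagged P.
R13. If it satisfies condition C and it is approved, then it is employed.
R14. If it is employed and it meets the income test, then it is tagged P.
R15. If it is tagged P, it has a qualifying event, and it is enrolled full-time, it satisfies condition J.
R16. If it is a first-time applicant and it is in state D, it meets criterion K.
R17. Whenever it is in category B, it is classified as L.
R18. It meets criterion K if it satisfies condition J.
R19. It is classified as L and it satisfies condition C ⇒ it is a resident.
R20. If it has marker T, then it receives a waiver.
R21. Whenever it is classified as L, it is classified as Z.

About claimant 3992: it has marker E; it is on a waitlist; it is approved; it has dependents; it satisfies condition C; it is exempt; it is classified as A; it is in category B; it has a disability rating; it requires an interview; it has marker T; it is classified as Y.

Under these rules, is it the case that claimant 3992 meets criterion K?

Forward chaining from the given facts derives: is tagged G, is denied, is employed, is classified as L, is a resident, receives a waiver, is classified as Z, is over 18, is in state D, is enrolled full-time, is tagged P.
Rules concluding "it meets criterion K": R2 needs "it is a veteran"; R16 needs "it is a first-time applicant"; R18 needs "it satisfies condition J" — none of these are established.

No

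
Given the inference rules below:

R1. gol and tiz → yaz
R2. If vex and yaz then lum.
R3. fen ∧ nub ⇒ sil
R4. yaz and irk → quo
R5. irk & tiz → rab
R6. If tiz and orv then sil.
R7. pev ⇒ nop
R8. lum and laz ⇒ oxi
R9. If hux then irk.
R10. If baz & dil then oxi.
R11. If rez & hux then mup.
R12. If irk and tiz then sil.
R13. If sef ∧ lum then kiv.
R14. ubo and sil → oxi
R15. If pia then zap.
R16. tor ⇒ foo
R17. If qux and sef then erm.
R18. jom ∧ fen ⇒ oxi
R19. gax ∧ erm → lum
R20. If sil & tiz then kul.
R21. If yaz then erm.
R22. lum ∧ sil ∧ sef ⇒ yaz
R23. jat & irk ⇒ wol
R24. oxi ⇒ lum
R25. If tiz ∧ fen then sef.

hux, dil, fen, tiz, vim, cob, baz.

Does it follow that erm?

Yes

irk  (by R9: hux)
oxi  (by R10: baz, dil)
sil  (by R12: irk, tiz)
lum  (by R24: oxi)
sef  (by R25: tiz, fen)
yaz  (by R22: lum, sil, sef)
erm  (by R21: yaz)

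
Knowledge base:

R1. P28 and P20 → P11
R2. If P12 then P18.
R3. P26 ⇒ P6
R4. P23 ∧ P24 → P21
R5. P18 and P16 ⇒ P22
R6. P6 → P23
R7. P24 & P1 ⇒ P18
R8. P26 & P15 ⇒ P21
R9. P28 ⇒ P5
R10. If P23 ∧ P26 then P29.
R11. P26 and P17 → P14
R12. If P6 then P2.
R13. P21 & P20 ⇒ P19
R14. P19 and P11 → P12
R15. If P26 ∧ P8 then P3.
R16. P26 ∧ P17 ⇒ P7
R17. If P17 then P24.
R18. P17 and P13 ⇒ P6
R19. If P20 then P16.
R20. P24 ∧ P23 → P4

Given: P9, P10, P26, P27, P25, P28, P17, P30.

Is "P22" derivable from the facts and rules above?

No

Forward chaining from the given facts derives: P6, P23, P5, P29, P14, P2, P7, P24, P4, P21.
The only rule concluding P22 is R5, which needs P18; that is never established.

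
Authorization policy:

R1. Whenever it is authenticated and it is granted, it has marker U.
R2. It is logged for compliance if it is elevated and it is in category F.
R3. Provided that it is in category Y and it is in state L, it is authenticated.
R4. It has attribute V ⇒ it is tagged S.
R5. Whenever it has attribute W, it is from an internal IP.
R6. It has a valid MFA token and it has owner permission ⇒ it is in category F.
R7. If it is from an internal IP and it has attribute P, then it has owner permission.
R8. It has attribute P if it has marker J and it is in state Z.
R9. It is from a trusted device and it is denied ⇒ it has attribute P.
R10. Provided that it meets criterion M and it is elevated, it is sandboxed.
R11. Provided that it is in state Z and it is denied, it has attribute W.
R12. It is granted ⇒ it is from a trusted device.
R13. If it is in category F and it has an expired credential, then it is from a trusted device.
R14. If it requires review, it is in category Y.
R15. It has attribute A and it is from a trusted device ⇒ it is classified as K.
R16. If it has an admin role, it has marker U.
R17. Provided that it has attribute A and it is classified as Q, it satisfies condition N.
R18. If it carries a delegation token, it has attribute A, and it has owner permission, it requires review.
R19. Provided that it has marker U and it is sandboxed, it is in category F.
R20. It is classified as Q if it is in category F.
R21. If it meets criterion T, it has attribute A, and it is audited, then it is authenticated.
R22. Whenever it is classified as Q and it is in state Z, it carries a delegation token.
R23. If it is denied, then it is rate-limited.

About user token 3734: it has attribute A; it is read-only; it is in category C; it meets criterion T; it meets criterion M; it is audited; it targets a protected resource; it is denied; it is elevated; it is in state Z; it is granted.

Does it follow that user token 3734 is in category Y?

By R10 (it meets criterion M, it is elevated): it is sandboxed.
By R11 (it is in state Z, it is denied): it has attribute W.
By R12 (it is granted): it is from a trusted device.
By R21 (it meets criterion T, it has attribute A, it is audited): it is authenticated.
By R1 (it is authenticated, it is granted): it has marker U.
By R5 (it has attribute W): it is from an internal IP.
By R9 (it is from a trusted device, it is denied): it has attribute P.
By R19 (it has marker U, it is sandboxed): it is in category F.
By R20 (it is in category F): it is classified as Q.
By R22 (it is classified as Q, it is in state Z): it carries a delegation token.
By R7 (it is from an internal IP, it has attribute P): it has owner permission.
By R18 (it carries a delegation token, it has attribute A, it has owner permission): it requires review.
By R14 (it requires review): it is in category Y.

Yes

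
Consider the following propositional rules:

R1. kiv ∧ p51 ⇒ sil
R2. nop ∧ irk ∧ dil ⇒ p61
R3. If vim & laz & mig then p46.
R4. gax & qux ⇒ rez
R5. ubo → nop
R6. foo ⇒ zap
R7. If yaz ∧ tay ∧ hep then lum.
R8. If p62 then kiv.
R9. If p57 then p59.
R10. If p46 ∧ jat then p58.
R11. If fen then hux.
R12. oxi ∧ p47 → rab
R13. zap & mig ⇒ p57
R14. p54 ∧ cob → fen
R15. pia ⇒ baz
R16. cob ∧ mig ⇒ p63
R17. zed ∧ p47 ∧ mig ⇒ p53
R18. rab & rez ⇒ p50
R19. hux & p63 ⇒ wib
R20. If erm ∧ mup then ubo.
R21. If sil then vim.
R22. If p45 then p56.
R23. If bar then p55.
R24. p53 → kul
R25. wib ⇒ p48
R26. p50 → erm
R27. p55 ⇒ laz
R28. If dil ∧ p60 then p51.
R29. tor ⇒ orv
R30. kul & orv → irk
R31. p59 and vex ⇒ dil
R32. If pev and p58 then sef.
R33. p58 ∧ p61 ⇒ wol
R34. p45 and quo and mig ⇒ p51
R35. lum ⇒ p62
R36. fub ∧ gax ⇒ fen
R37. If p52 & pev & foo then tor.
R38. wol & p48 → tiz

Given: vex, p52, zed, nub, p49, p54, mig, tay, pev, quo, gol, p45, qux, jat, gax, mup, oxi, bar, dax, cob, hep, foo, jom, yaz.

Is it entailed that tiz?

No

Forward chaining from the given facts derives: rez, zap, lum, p57, fen, p63, p56, p55, laz, p51, p62, tor, kiv, p59, hux, wib, p48, orv, dil, sil, vim, p46, p58, sef.
The only rule concluding tiz is R38, which needs wol; that is never established.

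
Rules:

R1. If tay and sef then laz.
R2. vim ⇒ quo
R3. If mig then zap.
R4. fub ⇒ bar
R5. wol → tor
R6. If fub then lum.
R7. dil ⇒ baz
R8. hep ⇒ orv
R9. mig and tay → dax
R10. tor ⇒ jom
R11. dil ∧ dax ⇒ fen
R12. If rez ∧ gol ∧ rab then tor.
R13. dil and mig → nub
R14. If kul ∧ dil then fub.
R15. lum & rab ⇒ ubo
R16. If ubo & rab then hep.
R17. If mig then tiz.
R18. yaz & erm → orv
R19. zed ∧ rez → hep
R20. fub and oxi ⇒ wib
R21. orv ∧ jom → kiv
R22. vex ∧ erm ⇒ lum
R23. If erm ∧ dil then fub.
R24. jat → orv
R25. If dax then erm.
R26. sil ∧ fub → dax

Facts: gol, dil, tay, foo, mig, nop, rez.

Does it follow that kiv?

Forward chaining from the given facts derives: zap, baz, dax, fen, nub, tiz, erm, fub, bar, lum.
The only rule concluding kiv is R21, which needs orv; that is never established.

No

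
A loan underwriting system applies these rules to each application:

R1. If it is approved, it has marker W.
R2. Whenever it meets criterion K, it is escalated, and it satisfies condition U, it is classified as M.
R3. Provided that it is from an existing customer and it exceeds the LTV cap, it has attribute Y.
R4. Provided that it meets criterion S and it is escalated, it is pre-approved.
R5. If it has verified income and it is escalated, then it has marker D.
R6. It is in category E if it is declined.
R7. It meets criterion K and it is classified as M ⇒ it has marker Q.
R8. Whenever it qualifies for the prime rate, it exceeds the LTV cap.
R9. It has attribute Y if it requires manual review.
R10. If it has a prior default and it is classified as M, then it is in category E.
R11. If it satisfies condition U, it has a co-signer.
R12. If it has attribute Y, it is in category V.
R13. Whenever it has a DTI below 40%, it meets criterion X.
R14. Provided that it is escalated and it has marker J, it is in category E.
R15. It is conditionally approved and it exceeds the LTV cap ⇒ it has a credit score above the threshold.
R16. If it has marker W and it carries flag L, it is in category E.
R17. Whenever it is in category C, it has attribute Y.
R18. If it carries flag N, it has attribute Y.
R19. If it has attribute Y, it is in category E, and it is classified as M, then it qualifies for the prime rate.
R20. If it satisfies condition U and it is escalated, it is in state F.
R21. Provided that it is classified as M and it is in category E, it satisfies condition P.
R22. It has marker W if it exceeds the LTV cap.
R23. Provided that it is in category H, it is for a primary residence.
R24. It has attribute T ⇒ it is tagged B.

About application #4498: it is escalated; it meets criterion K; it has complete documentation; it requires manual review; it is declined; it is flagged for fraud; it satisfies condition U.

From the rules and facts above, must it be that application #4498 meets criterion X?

Forward chaining from the given facts derives: is classified as M, is in category E, has marker Q, has attribute Y, has a co-signer, is in category V, qualifies for the prime rate, is in state F, satisfies condition P, exceeds the LTV cap, has marker W.
The only rule concluding "it meets criterion X" is R13, which needs "it has a DTI below 40%"; that is never established.

No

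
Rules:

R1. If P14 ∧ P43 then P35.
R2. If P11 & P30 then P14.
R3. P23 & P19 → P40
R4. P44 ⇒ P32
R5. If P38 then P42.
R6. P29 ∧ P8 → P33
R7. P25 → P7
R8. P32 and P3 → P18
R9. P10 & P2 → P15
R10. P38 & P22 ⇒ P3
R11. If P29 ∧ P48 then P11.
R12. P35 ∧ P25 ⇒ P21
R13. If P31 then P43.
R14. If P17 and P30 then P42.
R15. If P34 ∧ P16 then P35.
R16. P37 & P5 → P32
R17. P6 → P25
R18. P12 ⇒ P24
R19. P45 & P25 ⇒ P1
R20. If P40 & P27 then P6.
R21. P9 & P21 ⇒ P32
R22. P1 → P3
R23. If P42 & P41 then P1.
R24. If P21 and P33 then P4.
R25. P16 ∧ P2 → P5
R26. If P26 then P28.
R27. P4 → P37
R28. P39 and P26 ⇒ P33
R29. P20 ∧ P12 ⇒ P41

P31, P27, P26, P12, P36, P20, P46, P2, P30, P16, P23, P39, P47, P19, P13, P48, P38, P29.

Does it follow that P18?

Yes

P40  (by R3: P23, P19)
P42  (by R5: P38)
P11  (by R11: P29, P48)
P43  (by R13: P31)
P6  (by R20: P40, P27)
P5  (by R25: P16, P2)
P33  (by R28: P39, P26)
P41  (by R29: P20, P12)
P14  (by R2: P11, P30)
P25  (by R17: P6)
P1  (by R23: P42, P41)
P35  (by R1: P14, P43)
P21  (by R12: P35, P25)
P3  (by R22: P1)
P4  (by R24: P21, P33)
P37  (by R27: P4)
P32  (by R16: P37, P5)
P18  (by R8: P32, P3)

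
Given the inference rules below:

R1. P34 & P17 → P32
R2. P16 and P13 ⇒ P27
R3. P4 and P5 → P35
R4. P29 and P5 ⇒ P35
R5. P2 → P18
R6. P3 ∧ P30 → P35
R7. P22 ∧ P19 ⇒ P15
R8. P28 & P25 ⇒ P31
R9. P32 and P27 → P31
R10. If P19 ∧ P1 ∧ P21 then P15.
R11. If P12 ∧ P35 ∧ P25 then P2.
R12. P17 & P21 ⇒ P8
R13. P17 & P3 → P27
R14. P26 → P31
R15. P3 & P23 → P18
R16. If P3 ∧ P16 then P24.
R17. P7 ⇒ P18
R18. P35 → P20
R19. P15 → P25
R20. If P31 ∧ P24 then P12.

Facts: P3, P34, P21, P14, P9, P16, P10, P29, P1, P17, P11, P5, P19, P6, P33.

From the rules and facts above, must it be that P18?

P32  (by R1: P34, P17)
P35  (by R4: P29, P5)
P15  (by R10: P19, P1, P21)
P27  (by R13: P17, P3)
P24  (by R16: P3, P16)
P25  (by R19: P15)
P31  (by R9: P32, P27)
P12  (by R20: P31, P24)
P2  (by R11: P12, P35, P25)
P18  (by R5: P2)

Yes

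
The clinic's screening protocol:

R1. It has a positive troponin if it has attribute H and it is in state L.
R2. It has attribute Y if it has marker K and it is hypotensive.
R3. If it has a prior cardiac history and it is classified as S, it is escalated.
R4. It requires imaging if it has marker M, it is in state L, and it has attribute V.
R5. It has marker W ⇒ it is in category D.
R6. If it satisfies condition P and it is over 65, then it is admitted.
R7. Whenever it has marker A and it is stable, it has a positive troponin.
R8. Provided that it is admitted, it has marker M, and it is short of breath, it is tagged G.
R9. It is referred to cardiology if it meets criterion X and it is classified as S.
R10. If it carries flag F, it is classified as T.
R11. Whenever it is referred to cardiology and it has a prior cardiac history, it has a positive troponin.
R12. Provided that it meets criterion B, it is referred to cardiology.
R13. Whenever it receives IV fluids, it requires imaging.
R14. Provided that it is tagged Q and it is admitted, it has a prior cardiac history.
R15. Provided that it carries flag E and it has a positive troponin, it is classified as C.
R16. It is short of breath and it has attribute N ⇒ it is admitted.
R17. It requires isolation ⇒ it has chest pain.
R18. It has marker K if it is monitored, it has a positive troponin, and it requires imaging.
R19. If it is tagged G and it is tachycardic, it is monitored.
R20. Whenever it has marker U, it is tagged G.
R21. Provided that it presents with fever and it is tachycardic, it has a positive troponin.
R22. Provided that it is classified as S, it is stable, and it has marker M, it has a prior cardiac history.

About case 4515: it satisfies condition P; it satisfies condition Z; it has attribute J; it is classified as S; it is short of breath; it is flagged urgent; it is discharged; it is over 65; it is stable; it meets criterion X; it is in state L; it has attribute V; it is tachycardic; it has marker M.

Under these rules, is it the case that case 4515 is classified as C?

No

Forward chaining from the given facts derives: requires imaging, is admitted, is tagged G, is referred to cardiology, is monitored, has a prior cardiac history, is escalated, has a positive troponin, has marker K.
The only rule concluding "it is classified as C" is R15, which needs "it carries flag E"; that is never established.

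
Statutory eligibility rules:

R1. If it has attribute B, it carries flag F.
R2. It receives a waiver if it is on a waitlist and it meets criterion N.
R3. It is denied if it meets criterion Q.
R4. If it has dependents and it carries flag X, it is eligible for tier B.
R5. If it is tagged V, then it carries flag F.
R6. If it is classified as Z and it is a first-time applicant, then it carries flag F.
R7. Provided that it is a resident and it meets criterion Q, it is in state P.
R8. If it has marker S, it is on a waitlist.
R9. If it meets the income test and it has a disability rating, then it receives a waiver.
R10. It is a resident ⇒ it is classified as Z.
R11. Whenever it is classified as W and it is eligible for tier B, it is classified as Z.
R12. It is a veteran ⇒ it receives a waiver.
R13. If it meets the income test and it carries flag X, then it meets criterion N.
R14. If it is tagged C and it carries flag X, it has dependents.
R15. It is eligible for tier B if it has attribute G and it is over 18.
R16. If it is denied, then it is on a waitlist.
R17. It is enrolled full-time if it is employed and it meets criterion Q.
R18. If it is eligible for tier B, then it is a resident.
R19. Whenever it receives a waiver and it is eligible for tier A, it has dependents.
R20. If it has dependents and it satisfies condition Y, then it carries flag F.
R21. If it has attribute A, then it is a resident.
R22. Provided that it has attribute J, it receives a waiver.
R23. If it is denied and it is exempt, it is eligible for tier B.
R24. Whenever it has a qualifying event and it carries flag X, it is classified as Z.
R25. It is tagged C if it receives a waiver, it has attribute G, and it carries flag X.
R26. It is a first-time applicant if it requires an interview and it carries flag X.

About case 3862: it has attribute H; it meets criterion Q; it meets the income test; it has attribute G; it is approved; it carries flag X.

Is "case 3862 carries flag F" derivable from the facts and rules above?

Forward chaining from the given facts derives: is denied, meets criterion N, is on a waitlist, receives a waiver, is tagged C, has dependents, is eligible for tier B, is a resident, is in state P, is classified as Z.
Rules concluding "it carries flag F": R1 needs "it has attribute B"; R5 needs "it is tagged V"; R6 needs "it is a first-time applicant"; R20 needs "it satisfies condition Y" — none of these are established.

No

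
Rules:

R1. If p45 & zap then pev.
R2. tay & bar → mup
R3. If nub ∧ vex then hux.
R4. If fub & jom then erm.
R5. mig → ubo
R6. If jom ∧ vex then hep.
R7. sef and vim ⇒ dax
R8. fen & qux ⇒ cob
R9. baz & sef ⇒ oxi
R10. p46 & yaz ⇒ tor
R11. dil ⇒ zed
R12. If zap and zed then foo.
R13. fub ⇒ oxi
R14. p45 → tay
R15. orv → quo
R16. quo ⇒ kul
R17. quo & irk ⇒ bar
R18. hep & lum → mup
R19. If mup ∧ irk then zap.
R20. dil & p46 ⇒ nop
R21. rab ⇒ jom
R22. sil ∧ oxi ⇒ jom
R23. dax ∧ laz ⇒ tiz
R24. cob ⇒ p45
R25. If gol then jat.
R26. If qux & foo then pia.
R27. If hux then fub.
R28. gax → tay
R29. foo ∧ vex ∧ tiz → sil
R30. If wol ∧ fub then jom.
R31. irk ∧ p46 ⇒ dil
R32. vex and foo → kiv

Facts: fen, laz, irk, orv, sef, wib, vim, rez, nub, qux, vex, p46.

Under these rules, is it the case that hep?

Yes

hux  (by R3: nub, vex)
dax  (by R7: sef, vim)
cob  (by R8: fen, qux)
quo  (by R15: orv)
bar  (by R17: quo, irk)
tiz  (by R23: dax, laz)
p45  (by R24: cob)
fub  (by R27: hux)
dil  (by R31: irk, p46)
zed  (by R11: dil)
oxi  (by R13: fub)
tay  (by R14: p45)
mup  (by R2: tay, bar)
zap  (by R19: mup, irk)
foo  (by R12: zap, zed)
sil  (by R29: foo, vex, tiz)
jom  (by R22: sil, oxi)
hep  (by R6: jom, vex)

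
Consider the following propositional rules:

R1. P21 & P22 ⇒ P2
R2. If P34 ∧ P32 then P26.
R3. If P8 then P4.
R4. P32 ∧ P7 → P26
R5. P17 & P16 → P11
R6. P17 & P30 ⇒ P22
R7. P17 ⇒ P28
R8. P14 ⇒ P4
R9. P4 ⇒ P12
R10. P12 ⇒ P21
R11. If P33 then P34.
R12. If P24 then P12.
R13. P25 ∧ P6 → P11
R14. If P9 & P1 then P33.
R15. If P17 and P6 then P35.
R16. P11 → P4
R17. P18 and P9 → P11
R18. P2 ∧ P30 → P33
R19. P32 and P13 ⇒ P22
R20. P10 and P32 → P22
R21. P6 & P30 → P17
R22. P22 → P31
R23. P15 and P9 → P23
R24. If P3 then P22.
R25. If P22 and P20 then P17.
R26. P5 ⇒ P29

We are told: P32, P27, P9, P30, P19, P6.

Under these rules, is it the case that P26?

No

Forward chaining from the given facts derives: P17, P22, P28, P35, P31.
Rules concluding P26: R2 needs P34; R4 needs P7 — none of these are established.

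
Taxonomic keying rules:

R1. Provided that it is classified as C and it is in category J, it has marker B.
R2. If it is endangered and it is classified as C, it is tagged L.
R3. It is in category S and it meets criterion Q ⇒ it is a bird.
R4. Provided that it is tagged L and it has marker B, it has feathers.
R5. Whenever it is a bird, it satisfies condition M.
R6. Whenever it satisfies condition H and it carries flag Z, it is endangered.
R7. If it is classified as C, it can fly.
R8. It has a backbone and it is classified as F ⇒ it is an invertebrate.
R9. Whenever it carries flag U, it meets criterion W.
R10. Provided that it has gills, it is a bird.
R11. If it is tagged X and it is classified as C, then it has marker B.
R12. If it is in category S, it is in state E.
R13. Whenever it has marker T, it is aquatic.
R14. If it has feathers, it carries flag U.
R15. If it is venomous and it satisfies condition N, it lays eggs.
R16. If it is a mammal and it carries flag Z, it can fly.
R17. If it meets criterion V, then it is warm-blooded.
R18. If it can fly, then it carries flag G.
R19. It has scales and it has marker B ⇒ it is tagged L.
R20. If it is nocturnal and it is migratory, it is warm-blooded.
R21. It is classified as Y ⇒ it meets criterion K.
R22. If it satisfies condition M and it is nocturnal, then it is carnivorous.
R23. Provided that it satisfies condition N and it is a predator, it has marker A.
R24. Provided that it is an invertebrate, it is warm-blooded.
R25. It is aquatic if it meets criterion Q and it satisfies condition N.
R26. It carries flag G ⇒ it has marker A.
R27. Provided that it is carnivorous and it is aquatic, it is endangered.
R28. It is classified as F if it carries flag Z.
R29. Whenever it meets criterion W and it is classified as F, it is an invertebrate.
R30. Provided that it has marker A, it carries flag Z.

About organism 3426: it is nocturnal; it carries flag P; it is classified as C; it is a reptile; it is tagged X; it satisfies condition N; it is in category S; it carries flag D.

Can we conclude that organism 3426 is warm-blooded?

Forward chaining from the given facts derives: can fly, has marker B, is in state E, carries flag G, has marker A, carries flag Z, is classified as F.
Rules concluding "it is warm-blooded": R17 needs "it meets criterion V"; R20 needs "it is migratory"; R24 needs "it is an invertebrate" — none of these are established.

No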